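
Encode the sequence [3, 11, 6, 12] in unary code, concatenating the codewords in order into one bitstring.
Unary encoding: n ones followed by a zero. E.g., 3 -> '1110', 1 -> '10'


Encode each number as n ones followed by a terminating 0:
  3 -> 1110 (4 bits)
  11 -> 111111111110 (12 bits)
  6 -> 1111110 (7 bits)
  12 -> 1111111111110 (13 bits)
Total length = 4 + 12 + 7 + 13 = 36 bits.

Unary([3, 11, 6, 12]) = 111011111111111011111101111111111110 (36 bits)


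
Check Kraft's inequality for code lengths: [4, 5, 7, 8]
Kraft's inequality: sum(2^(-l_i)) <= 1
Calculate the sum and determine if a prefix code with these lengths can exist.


Sum = 2^(-4) + 2^(-5) + 2^(-7) + 2^(-8)
    = 0.0625 + 0.03125 + 0.0078125 + 0.00390625
    = 27/256 = 0.10546875
Since 0.10546875 <= 1, Kraft's inequality IS satisfied.
A prefix code with these lengths CAN exist.

Kraft sum = 0.10546875. Satisfied.


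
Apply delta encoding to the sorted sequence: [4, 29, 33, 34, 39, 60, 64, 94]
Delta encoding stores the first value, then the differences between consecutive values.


First value: 4
Deltas:
  29 - 4 = 25
  33 - 29 = 4
  34 - 33 = 1
  39 - 34 = 5
  60 - 39 = 21
  64 - 60 = 4
  94 - 64 = 30


Delta encoded: [4, 25, 4, 1, 5, 21, 4, 30]


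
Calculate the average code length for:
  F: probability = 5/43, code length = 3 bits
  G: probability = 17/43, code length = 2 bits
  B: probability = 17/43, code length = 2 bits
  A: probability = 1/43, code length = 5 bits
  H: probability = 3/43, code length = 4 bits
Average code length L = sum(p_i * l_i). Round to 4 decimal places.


Weighted contributions p_i * l_i:
  F: (5/43) * 3 = 15/43
  G: (17/43) * 2 = 34/43
  B: (17/43) * 2 = 34/43
  A: (1/43) * 5 = 5/43
  H: (3/43) * 4 = 12/43
Sum = (15 + 34 + 34 + 5 + 12)/43 = 100/43

L = 100/43 = 2.3256 bits/symbol


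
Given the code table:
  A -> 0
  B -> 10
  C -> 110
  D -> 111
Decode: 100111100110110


Decoding:
10 -> B
0 -> A
111 -> D
10 -> B
0 -> A
110 -> C
110 -> C


Result: BADBACC


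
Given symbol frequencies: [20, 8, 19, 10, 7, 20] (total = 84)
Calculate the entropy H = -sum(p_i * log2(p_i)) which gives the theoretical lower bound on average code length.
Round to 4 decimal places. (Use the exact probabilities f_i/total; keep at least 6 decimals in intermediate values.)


Per-symbol terms -p_i * log2(p_i) with p_i = f_i/84:
  p = 20/84 = 0.238095: log2(p) = -2.070389, -p*log2(p) = 0.492950
  p = 8/84 = 0.095238: log2(p) = -3.392317, -p*log2(p) = 0.323078
  p = 19/84 = 0.226190: log2(p) = -2.144390, -p*log2(p) = 0.485041
  p = 10/84 = 0.119048: log2(p) = -3.070389, -p*log2(p) = 0.365523
  p = 7/84 = 0.083333: log2(p) = -3.584963, -p*log2(p) = 0.298747
  p = 20/84 = 0.238095: log2(p) = -2.070389, -p*log2(p) = 0.492950
H = 0.492950 + 0.323078 + 0.485041 + 0.365523 + 0.298747 + 0.492950 = 2.458289

H = 2.4583 bits/symbol


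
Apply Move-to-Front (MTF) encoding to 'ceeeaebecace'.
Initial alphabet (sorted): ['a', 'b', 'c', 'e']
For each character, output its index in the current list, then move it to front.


MTF encoding:
'c': index 2 in ['a', 'b', 'c', 'e'] -> ['c', 'a', 'b', 'e']
'e': index 3 in ['c', 'a', 'b', 'e'] -> ['e', 'c', 'a', 'b']
'e': index 0 in ['e', 'c', 'a', 'b'] -> ['e', 'c', 'a', 'b']
'e': index 0 in ['e', 'c', 'a', 'b'] -> ['e', 'c', 'a', 'b']
'a': index 2 in ['e', 'c', 'a', 'b'] -> ['a', 'e', 'c', 'b']
'e': index 1 in ['a', 'e', 'c', 'b'] -> ['e', 'a', 'c', 'b']
'b': index 3 in ['e', 'a', 'c', 'b'] -> ['b', 'e', 'a', 'c']
'e': index 1 in ['b', 'e', 'a', 'c'] -> ['e', 'b', 'a', 'c']
'c': index 3 in ['e', 'b', 'a', 'c'] -> ['c', 'e', 'b', 'a']
'a': index 3 in ['c', 'e', 'b', 'a'] -> ['a', 'c', 'e', 'b']
'c': index 1 in ['a', 'c', 'e', 'b'] -> ['c', 'a', 'e', 'b']
'e': index 2 in ['c', 'a', 'e', 'b'] -> ['e', 'c', 'a', 'b']


Output: [2, 3, 0, 0, 2, 1, 3, 1, 3, 3, 1, 2]


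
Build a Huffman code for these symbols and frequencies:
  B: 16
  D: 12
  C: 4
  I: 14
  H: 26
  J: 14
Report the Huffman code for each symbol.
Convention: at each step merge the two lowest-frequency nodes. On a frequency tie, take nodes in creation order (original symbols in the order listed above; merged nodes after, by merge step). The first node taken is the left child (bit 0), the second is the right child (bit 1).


Huffman tree construction:
Step 1: Merge C(4) + D(12) = 16
Step 2: Merge I(14) + J(14) = 28
Step 3: Merge B(16) + (C+D)(16) = 32
Step 4: Merge H(26) + (I+J)(28) = 54
Step 5: Merge (B+(C+D))(32) + (H+(I+J))(54) = 86
Read each symbol's code off the tree from the root (left child = 0, right child = 1).

Codes:
  B: 00 (length 2)
  D: 011 (length 3)
  C: 010 (length 3)
  I: 110 (length 3)
  H: 10 (length 2)
  J: 111 (length 3)
Average code length: 216/86 = 2.5116 bits/symbol


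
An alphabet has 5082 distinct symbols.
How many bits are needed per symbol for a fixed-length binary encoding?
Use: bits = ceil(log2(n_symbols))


log2(5082) = 12.3112
Bracket: 2^12 = 4096 < 5082 <= 2^13 = 8192
So ceil(log2(5082)) = 13

bits = ceil(log2(5082)) = ceil(12.3112) = 13 bits


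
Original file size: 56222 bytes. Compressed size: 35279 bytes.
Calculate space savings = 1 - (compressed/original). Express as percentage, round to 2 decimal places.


ratio = compressed/original = 35279/56222 = 0.627495
savings = 1 - ratio = 1 - 0.627495 = 0.372505
as a percentage: 0.372505 * 100 = 37.25%

Space savings = 1 - 35279/56222 = 37.25%


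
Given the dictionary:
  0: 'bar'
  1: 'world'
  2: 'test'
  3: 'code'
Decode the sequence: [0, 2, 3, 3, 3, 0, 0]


Look up each index in the dictionary:
  0 -> 'bar'
  2 -> 'test'
  3 -> 'code'
  3 -> 'code'
  3 -> 'code'
  0 -> 'bar'
  0 -> 'bar'

Decoded: "bar test code code code bar bar"


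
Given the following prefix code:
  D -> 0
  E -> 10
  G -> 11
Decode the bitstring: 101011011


Decoding step by step:
Bits 10 -> E
Bits 10 -> E
Bits 11 -> G
Bits 0 -> D
Bits 11 -> G


Decoded message: EEGDG


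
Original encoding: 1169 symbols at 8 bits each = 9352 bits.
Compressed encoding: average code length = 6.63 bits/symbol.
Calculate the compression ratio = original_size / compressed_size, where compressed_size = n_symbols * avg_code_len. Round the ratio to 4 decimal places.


original_size = n_symbols * orig_bits = 1169 * 8 = 9352 bits
compressed_size = n_symbols * avg_code_len = 1169 * 6.63 = 7750.47 bits
ratio = original_size / compressed_size = 9352 / 7750.47 = 1.2066

Compression ratio = 1.2066


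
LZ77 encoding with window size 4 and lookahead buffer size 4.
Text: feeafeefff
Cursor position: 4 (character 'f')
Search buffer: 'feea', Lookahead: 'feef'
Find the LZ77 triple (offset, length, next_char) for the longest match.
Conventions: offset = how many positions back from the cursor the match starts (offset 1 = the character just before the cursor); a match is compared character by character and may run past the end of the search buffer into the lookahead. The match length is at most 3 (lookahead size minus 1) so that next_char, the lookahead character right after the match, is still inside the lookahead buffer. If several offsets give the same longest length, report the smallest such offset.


Try each offset into the search buffer:
  offset=1 (pos 3, char 'a'): match length 0
  offset=2 (pos 2, char 'e'): match length 0
  offset=3 (pos 1, char 'e'): match length 0
  offset=4 (pos 0, char 'f'): match length 3
Longest match has length 3 at offset 4.
next_char = character at position 4 + 3 = 7 -> 'f'

Best match: offset=4, length=3 (matching 'fee' starting at position 0)
LZ77 triple: (4, 3, 'f')


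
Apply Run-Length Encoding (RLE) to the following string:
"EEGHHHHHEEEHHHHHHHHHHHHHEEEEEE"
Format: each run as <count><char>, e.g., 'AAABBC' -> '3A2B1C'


Scanning runs left to right:
  i=0: run of 'E' x 2 -> '2E'
  i=2: run of 'G' x 1 -> '1G'
  i=3: run of 'H' x 5 -> '5H'
  i=8: run of 'E' x 3 -> '3E'
  i=11: run of 'H' x 13 -> '13H'
  i=24: run of 'E' x 6 -> '6E'

RLE = 2E1G5H3E13H6E


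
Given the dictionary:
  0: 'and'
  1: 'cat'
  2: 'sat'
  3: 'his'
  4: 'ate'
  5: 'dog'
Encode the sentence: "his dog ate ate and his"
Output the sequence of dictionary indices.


Look up each word in the dictionary:
  'his' -> 3
  'dog' -> 5
  'ate' -> 4
  'ate' -> 4
  'and' -> 0
  'his' -> 3

Encoded: [3, 5, 4, 4, 0, 3]


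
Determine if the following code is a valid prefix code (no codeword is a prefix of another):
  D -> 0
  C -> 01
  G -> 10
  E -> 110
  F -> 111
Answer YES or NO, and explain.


Checking each pair (does one codeword prefix another?):
  D='0' vs C='01': prefix -- VIOLATION

NO -- this is NOT a valid prefix code. D (0) is a prefix of C (01).


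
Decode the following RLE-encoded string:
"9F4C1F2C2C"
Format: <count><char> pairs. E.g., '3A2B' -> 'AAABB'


Expanding each <count><char> pair:
  9F -> 'FFFFFFFFF'
  4C -> 'CCCC'
  1F -> 'F'
  2C -> 'CC'
  2C -> 'CC'

Decoded = FFFFFFFFFCCCCFCCCC


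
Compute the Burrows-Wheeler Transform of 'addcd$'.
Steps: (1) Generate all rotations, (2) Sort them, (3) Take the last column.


Rotations (sorted):
  0: $addcd -> last char: d
  1: addcd$ -> last char: $
  2: cd$add -> last char: d
  3: d$addc -> last char: c
  4: dcd$ad -> last char: d
  5: ddcd$a -> last char: a


BWT = d$dcda


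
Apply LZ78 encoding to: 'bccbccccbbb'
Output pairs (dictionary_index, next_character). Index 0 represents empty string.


LZ78 encoding steps:
Dictionary: {0: ''}
Step 1: w='' (idx 0), next='b' -> output (0, 'b'), add 'b' as idx 1
Step 2: w='' (idx 0), next='c' -> output (0, 'c'), add 'c' as idx 2
Step 3: w='c' (idx 2), next='b' -> output (2, 'b'), add 'cb' as idx 3
Step 4: w='c' (idx 2), next='c' -> output (2, 'c'), add 'cc' as idx 4
Step 5: w='cc' (idx 4), next='b' -> output (4, 'b'), add 'ccb' as idx 5
Step 6: w='b' (idx 1), next='b' -> output (1, 'b'), add 'bb' as idx 6


Encoded: [(0, 'b'), (0, 'c'), (2, 'b'), (2, 'c'), (4, 'b'), (1, 'b')]


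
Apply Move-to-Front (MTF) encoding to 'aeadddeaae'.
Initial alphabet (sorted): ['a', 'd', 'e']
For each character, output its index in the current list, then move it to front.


MTF encoding:
'a': index 0 in ['a', 'd', 'e'] -> ['a', 'd', 'e']
'e': index 2 in ['a', 'd', 'e'] -> ['e', 'a', 'd']
'a': index 1 in ['e', 'a', 'd'] -> ['a', 'e', 'd']
'd': index 2 in ['a', 'e', 'd'] -> ['d', 'a', 'e']
'd': index 0 in ['d', 'a', 'e'] -> ['d', 'a', 'e']
'd': index 0 in ['d', 'a', 'e'] -> ['d', 'a', 'e']
'e': index 2 in ['d', 'a', 'e'] -> ['e', 'd', 'a']
'a': index 2 in ['e', 'd', 'a'] -> ['a', 'e', 'd']
'a': index 0 in ['a', 'e', 'd'] -> ['a', 'e', 'd']
'e': index 1 in ['a', 'e', 'd'] -> ['e', 'a', 'd']


Output: [0, 2, 1, 2, 0, 0, 2, 2, 0, 1]


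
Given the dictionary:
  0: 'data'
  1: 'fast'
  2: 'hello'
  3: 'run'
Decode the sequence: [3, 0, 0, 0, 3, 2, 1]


Look up each index in the dictionary:
  3 -> 'run'
  0 -> 'data'
  0 -> 'data'
  0 -> 'data'
  3 -> 'run'
  2 -> 'hello'
  1 -> 'fast'

Decoded: "run data data data run hello fast"


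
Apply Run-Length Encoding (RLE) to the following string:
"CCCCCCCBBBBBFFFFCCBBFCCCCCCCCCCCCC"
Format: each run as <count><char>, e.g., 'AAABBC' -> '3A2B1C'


Scanning runs left to right:
  i=0: run of 'C' x 7 -> '7C'
  i=7: run of 'B' x 5 -> '5B'
  i=12: run of 'F' x 4 -> '4F'
  i=16: run of 'C' x 2 -> '2C'
  i=18: run of 'B' x 2 -> '2B'
  i=20: run of 'F' x 1 -> '1F'
  i=21: run of 'C' x 13 -> '13C'

RLE = 7C5B4F2C2B1F13C


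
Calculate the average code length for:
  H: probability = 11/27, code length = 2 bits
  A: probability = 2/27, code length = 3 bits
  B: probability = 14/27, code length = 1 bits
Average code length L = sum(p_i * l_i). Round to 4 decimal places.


Weighted contributions p_i * l_i:
  H: (11/27) * 2 = 22/27
  A: (2/27) * 3 = 6/27
  B: (14/27) * 1 = 14/27
Sum = (22 + 6 + 14)/27 = 42/27

L = 42/27 = 1.5556 bits/symbol


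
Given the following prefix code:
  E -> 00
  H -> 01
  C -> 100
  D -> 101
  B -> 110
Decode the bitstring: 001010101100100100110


Decoding step by step:
Bits 00 -> E
Bits 101 -> D
Bits 01 -> H
Bits 01 -> H
Bits 100 -> C
Bits 100 -> C
Bits 100 -> C
Bits 110 -> B


Decoded message: EDHHCCCB


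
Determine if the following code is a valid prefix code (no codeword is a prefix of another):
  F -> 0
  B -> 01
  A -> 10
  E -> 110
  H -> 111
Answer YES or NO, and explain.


Checking each pair (does one codeword prefix another?):
  F='0' vs B='01': prefix -- VIOLATION

NO -- this is NOT a valid prefix code. F (0) is a prefix of B (01).


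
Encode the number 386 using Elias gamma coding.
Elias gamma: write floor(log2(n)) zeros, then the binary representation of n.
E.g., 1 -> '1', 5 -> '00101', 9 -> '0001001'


num_bits = floor(log2(386)) + 1 = 9
leading_zeros = num_bits - 1 = 8
binary(386) = 110000010

Elias gamma(386) = '00000000' + '110000010' = 00000000110000010 (17 bits)


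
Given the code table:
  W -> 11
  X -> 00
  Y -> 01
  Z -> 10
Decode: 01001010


Decoding:
01 -> Y
00 -> X
10 -> Z
10 -> Z


Result: YXZZ


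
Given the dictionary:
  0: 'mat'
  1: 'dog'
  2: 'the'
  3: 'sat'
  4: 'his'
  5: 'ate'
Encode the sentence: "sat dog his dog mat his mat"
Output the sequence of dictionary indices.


Look up each word in the dictionary:
  'sat' -> 3
  'dog' -> 1
  'his' -> 4
  'dog' -> 1
  'mat' -> 0
  'his' -> 4
  'mat' -> 0

Encoded: [3, 1, 4, 1, 0, 4, 0]


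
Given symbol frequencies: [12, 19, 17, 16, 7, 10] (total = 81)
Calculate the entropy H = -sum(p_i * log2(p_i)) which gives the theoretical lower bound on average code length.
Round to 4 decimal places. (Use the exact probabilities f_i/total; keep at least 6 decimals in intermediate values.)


Per-symbol terms -p_i * log2(p_i) with p_i = f_i/81:
  p = 12/81 = 0.148148: log2(p) = -2.754888, -p*log2(p) = 0.408131
  p = 19/81 = 0.234568: log2(p) = -2.091922, -p*log2(p) = 0.490698
  p = 17/81 = 0.209877: log2(p) = -2.252387, -p*log2(p) = 0.472723
  p = 16/81 = 0.197531: log2(p) = -2.339850, -p*log2(p) = 0.462193
  p = 7/81 = 0.086420: log2(p) = -3.532495, -p*log2(p) = 0.305277
  p = 10/81 = 0.123457: log2(p) = -3.017922, -p*log2(p) = 0.372583
H = 0.408131 + 0.490698 + 0.472723 + 0.462193 + 0.305277 + 0.372583 = 2.511605

H = 2.5116 bits/symbol


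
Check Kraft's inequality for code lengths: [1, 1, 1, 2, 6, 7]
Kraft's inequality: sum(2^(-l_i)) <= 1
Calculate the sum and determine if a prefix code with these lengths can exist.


Sum = 2^(-1) + 2^(-1) + 2^(-1) + 2^(-2) + 2^(-6) + 2^(-7)
    = 0.5 + 0.5 + 0.5 + 0.25 + 0.015625 + 0.0078125
    = 227/128 = 1.7734375
Since 1.7734375 > 1, Kraft's inequality is NOT satisfied.
A prefix code with these lengths CANNOT exist.

Kraft sum = 1.7734375. Not satisfied.


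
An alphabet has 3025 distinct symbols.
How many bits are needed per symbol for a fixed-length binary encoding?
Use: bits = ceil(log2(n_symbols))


log2(3025) = 11.5627
Bracket: 2^11 = 2048 < 3025 <= 2^12 = 4096
So ceil(log2(3025)) = 12

bits = ceil(log2(3025)) = ceil(11.5627) = 12 bits


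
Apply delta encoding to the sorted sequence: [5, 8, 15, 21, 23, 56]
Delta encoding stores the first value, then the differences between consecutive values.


First value: 5
Deltas:
  8 - 5 = 3
  15 - 8 = 7
  21 - 15 = 6
  23 - 21 = 2
  56 - 23 = 33


Delta encoded: [5, 3, 7, 6, 2, 33]


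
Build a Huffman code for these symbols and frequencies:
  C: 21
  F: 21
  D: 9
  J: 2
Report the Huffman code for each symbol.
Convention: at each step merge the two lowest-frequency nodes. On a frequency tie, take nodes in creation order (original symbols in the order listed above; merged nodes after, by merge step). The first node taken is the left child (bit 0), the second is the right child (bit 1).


Huffman tree construction:
Step 1: Merge J(2) + D(9) = 11
Step 2: Merge (J+D)(11) + C(21) = 32
Step 3: Merge F(21) + ((J+D)+C)(32) = 53
Read each symbol's code off the tree from the root (left child = 0, right child = 1).

Codes:
  C: 11 (length 2)
  F: 0 (length 1)
  D: 101 (length 3)
  J: 100 (length 3)
Average code length: 96/53 = 1.8113 bits/symbol


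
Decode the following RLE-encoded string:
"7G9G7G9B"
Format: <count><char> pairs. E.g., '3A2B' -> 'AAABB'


Expanding each <count><char> pair:
  7G -> 'GGGGGGG'
  9G -> 'GGGGGGGGG'
  7G -> 'GGGGGGG'
  9B -> 'BBBBBBBBB'

Decoded = GGGGGGGGGGGGGGGGGGGGGGGBBBBBBBBB


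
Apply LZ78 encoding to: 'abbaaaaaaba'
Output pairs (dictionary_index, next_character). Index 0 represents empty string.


LZ78 encoding steps:
Dictionary: {0: ''}
Step 1: w='' (idx 0), next='a' -> output (0, 'a'), add 'a' as idx 1
Step 2: w='' (idx 0), next='b' -> output (0, 'b'), add 'b' as idx 2
Step 3: w='b' (idx 2), next='a' -> output (2, 'a'), add 'ba' as idx 3
Step 4: w='a' (idx 1), next='a' -> output (1, 'a'), add 'aa' as idx 4
Step 5: w='aa' (idx 4), next='a' -> output (4, 'a'), add 'aaa' as idx 5
Step 6: w='ba' (idx 3), end of input -> output (3, '')


Encoded: [(0, 'a'), (0, 'b'), (2, 'a'), (1, 'a'), (4, 'a'), (3, '')]


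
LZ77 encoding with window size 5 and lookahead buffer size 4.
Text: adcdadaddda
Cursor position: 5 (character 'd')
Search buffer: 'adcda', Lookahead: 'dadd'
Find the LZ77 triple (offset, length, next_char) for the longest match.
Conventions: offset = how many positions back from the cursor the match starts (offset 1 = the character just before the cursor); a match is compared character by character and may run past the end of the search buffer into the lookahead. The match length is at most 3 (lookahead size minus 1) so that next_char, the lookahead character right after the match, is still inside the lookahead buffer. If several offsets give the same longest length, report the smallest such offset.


Try each offset into the search buffer:
  offset=1 (pos 4, char 'a'): match length 0
  offset=2 (pos 3, char 'd'): match length 3
  offset=3 (pos 2, char 'c'): match length 0
  offset=4 (pos 1, char 'd'): match length 1
  offset=5 (pos 0, char 'a'): match length 0
Longest match has length 3 at offset 2.
next_char = character at position 5 + 3 = 8 -> 'd'

Best match: offset=2, length=3 (matching 'dad' starting at position 3)
LZ77 triple: (2, 3, 'd')


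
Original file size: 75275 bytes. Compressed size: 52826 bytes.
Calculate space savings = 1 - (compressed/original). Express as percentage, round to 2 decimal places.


ratio = compressed/original = 52826/75275 = 0.701773
savings = 1 - ratio = 1 - 0.701773 = 0.298227
as a percentage: 0.298227 * 100 = 29.82%

Space savings = 1 - 52826/75275 = 29.82%


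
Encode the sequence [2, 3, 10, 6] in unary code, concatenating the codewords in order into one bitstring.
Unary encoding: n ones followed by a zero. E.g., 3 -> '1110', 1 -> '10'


Encode each number as n ones followed by a terminating 0:
  2 -> 110 (3 bits)
  3 -> 1110 (4 bits)
  10 -> 11111111110 (11 bits)
  6 -> 1111110 (7 bits)
Total length = 3 + 4 + 11 + 7 = 25 bits.

Unary([2, 3, 10, 6]) = 1101110111111111101111110 (25 bits)


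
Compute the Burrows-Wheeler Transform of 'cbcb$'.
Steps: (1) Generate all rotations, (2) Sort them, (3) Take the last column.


Rotations (sorted):
  0: $cbcb -> last char: b
  1: b$cbc -> last char: c
  2: bcb$c -> last char: c
  3: cb$cb -> last char: b
  4: cbcb$ -> last char: $


BWT = bccb$


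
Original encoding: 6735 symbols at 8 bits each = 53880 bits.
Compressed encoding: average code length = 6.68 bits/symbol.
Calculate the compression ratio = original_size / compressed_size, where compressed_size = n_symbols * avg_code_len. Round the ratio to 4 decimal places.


original_size = n_symbols * orig_bits = 6735 * 8 = 53880 bits
compressed_size = n_symbols * avg_code_len = 6735 * 6.68 = 44989.8 bits
ratio = original_size / compressed_size = 53880 / 44989.8 = 1.1976

Compression ratio = 1.1976


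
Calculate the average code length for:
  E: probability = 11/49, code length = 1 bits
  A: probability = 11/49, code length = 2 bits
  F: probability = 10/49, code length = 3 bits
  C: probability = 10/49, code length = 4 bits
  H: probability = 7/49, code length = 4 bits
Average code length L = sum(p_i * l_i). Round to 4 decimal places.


Weighted contributions p_i * l_i:
  E: (11/49) * 1 = 11/49
  A: (11/49) * 2 = 22/49
  F: (10/49) * 3 = 30/49
  C: (10/49) * 4 = 40/49
  H: (7/49) * 4 = 28/49
Sum = (11 + 22 + 30 + 40 + 28)/49 = 131/49

L = 131/49 = 2.6735 bits/symbol


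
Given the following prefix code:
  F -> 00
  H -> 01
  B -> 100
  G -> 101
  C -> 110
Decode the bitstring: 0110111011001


Decoding step by step:
Bits 01 -> H
Bits 101 -> G
Bits 110 -> C
Bits 110 -> C
Bits 01 -> H


Decoded message: HGCCH


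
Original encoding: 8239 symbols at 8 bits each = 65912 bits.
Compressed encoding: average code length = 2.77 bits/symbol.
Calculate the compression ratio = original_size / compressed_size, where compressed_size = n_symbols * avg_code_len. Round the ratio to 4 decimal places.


original_size = n_symbols * orig_bits = 8239 * 8 = 65912 bits
compressed_size = n_symbols * avg_code_len = 8239 * 2.77 = 22822.03 bits
ratio = original_size / compressed_size = 65912 / 22822.03 = 2.8881

Compression ratio = 2.8881


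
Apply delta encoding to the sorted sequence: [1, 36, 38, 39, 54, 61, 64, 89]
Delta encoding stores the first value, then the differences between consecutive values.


First value: 1
Deltas:
  36 - 1 = 35
  38 - 36 = 2
  39 - 38 = 1
  54 - 39 = 15
  61 - 54 = 7
  64 - 61 = 3
  89 - 64 = 25


Delta encoded: [1, 35, 2, 1, 15, 7, 3, 25]


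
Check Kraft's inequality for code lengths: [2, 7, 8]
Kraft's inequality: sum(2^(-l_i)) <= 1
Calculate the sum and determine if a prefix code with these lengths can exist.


Sum = 2^(-2) + 2^(-7) + 2^(-8)
    = 0.25 + 0.0078125 + 0.00390625
    = 67/256 = 0.26171875
Since 0.26171875 <= 1, Kraft's inequality IS satisfied.
A prefix code with these lengths CAN exist.

Kraft sum = 0.26171875. Satisfied.


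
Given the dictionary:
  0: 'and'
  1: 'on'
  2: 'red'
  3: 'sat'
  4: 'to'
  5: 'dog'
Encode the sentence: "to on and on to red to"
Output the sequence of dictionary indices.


Look up each word in the dictionary:
  'to' -> 4
  'on' -> 1
  'and' -> 0
  'on' -> 1
  'to' -> 4
  'red' -> 2
  'to' -> 4

Encoded: [4, 1, 0, 1, 4, 2, 4]


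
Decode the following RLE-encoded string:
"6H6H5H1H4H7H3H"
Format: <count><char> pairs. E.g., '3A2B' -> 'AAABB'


Expanding each <count><char> pair:
  6H -> 'HHHHHH'
  6H -> 'HHHHHH'
  5H -> 'HHHHH'
  1H -> 'H'
  4H -> 'HHHH'
  7H -> 'HHHHHHH'
  3H -> 'HHH'

Decoded = HHHHHHHHHHHHHHHHHHHHHHHHHHHHHHHH


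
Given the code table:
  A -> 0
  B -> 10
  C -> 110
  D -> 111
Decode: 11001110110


Decoding:
110 -> C
0 -> A
111 -> D
0 -> A
110 -> C


Result: CADAC


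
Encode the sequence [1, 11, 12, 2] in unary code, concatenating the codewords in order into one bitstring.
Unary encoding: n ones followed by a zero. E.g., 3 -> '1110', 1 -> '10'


Encode each number as n ones followed by a terminating 0:
  1 -> 10 (2 bits)
  11 -> 111111111110 (12 bits)
  12 -> 1111111111110 (13 bits)
  2 -> 110 (3 bits)
Total length = 2 + 12 + 13 + 3 = 30 bits.

Unary([1, 11, 12, 2]) = 101111111111101111111111110110 (30 bits)


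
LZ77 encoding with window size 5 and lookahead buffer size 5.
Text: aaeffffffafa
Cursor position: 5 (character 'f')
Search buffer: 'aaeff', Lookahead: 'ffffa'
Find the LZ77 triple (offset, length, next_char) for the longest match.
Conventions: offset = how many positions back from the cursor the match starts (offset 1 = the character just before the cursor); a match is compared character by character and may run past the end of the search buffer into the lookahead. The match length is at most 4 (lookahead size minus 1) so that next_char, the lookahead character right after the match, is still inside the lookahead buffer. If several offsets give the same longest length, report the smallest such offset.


Try each offset into the search buffer:
  offset=1 (pos 4, char 'f'): match length 4
  offset=2 (pos 3, char 'f'): match length 4
  offset=3 (pos 2, char 'e'): match length 0
  offset=4 (pos 1, char 'a'): match length 0
  offset=5 (pos 0, char 'a'): match length 0
Longest match has length 4, found at offsets 1, 2; take the smallest, offset 1.
next_char = character at position 5 + 4 = 9 -> 'a'

Best match: offset=1, length=4 (matching 'ffff' starting at position 4)
LZ77 triple: (1, 4, 'a')


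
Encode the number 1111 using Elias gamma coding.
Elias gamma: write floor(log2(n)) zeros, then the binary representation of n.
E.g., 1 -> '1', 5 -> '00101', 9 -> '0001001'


num_bits = floor(log2(1111)) + 1 = 11
leading_zeros = num_bits - 1 = 10
binary(1111) = 10001010111

Elias gamma(1111) = '0000000000' + '10001010111' = 000000000010001010111 (21 bits)


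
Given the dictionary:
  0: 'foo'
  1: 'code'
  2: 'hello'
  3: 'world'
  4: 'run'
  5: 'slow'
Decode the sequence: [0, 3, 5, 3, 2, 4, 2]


Look up each index in the dictionary:
  0 -> 'foo'
  3 -> 'world'
  5 -> 'slow'
  3 -> 'world'
  2 -> 'hello'
  4 -> 'run'
  2 -> 'hello'

Decoded: "foo world slow world hello run hello"


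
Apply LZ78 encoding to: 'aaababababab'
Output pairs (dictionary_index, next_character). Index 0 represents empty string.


LZ78 encoding steps:
Dictionary: {0: ''}
Step 1: w='' (idx 0), next='a' -> output (0, 'a'), add 'a' as idx 1
Step 2: w='a' (idx 1), next='a' -> output (1, 'a'), add 'aa' as idx 2
Step 3: w='' (idx 0), next='b' -> output (0, 'b'), add 'b' as idx 3
Step 4: w='a' (idx 1), next='b' -> output (1, 'b'), add 'ab' as idx 4
Step 5: w='ab' (idx 4), next='a' -> output (4, 'a'), add 'aba' as idx 5
Step 6: w='b' (idx 3), next='a' -> output (3, 'a'), add 'ba' as idx 6
Step 7: w='b' (idx 3), end of input -> output (3, '')


Encoded: [(0, 'a'), (1, 'a'), (0, 'b'), (1, 'b'), (4, 'a'), (3, 'a'), (3, '')]


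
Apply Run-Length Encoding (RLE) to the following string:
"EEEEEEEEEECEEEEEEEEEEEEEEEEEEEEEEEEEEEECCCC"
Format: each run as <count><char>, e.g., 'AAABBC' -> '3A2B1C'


Scanning runs left to right:
  i=0: run of 'E' x 10 -> '10E'
  i=10: run of 'C' x 1 -> '1C'
  i=11: run of 'E' x 28 -> '28E'
  i=39: run of 'C' x 4 -> '4C'

RLE = 10E1C28E4C


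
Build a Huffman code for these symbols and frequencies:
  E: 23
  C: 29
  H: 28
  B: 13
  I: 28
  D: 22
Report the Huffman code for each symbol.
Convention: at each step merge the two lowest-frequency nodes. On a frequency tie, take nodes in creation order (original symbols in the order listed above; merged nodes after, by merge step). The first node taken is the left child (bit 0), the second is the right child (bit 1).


Huffman tree construction:
Step 1: Merge B(13) + D(22) = 35
Step 2: Merge E(23) + H(28) = 51
Step 3: Merge I(28) + C(29) = 57
Step 4: Merge (B+D)(35) + (E+H)(51) = 86
Step 5: Merge (I+C)(57) + ((B+D)+(E+H))(86) = 143
Read each symbol's code off the tree from the root (left child = 0, right child = 1).

Codes:
  E: 110 (length 3)
  C: 01 (length 2)
  H: 111 (length 3)
  B: 100 (length 3)
  I: 00 (length 2)
  D: 101 (length 3)
Average code length: 372/143 = 2.6014 bits/symbol


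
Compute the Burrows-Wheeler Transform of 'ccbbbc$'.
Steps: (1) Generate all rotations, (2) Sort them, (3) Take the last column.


Rotations (sorted):
  0: $ccbbbc -> last char: c
  1: bbbc$cc -> last char: c
  2: bbc$ccb -> last char: b
  3: bc$ccbb -> last char: b
  4: c$ccbbb -> last char: b
  5: cbbbc$c -> last char: c
  6: ccbbbc$ -> last char: $


BWT = ccbbbc$


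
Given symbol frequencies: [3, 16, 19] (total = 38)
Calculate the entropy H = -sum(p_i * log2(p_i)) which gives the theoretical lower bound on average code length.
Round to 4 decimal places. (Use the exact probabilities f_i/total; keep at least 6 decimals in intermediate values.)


Per-symbol terms -p_i * log2(p_i) with p_i = f_i/38:
  p = 3/38 = 0.078947: log2(p) = -3.662965, -p*log2(p) = 0.289181
  p = 16/38 = 0.421053: log2(p) = -1.247928, -p*log2(p) = 0.525443
  p = 19/38 = 0.500000: log2(p) = -1.000000, -p*log2(p) = 0.500000
H = 0.289181 + 0.525443 + 0.500000 = 1.314624

H = 1.3146 bits/symbol


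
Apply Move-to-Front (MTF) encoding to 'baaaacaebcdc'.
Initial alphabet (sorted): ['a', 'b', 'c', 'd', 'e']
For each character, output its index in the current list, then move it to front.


MTF encoding:
'b': index 1 in ['a', 'b', 'c', 'd', 'e'] -> ['b', 'a', 'c', 'd', 'e']
'a': index 1 in ['b', 'a', 'c', 'd', 'e'] -> ['a', 'b', 'c', 'd', 'e']
'a': index 0 in ['a', 'b', 'c', 'd', 'e'] -> ['a', 'b', 'c', 'd', 'e']
'a': index 0 in ['a', 'b', 'c', 'd', 'e'] -> ['a', 'b', 'c', 'd', 'e']
'a': index 0 in ['a', 'b', 'c', 'd', 'e'] -> ['a', 'b', 'c', 'd', 'e']
'c': index 2 in ['a', 'b', 'c', 'd', 'e'] -> ['c', 'a', 'b', 'd', 'e']
'a': index 1 in ['c', 'a', 'b', 'd', 'e'] -> ['a', 'c', 'b', 'd', 'e']
'e': index 4 in ['a', 'c', 'b', 'd', 'e'] -> ['e', 'a', 'c', 'b', 'd']
'b': index 3 in ['e', 'a', 'c', 'b', 'd'] -> ['b', 'e', 'a', 'c', 'd']
'c': index 3 in ['b', 'e', 'a', 'c', 'd'] -> ['c', 'b', 'e', 'a', 'd']
'd': index 4 in ['c', 'b', 'e', 'a', 'd'] -> ['d', 'c', 'b', 'e', 'a']
'c': index 1 in ['d', 'c', 'b', 'e', 'a'] -> ['c', 'd', 'b', 'e', 'a']


Output: [1, 1, 0, 0, 0, 2, 1, 4, 3, 3, 4, 1]


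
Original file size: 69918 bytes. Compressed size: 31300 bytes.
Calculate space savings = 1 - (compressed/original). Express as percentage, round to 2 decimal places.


ratio = compressed/original = 31300/69918 = 0.447667
savings = 1 - ratio = 1 - 0.447667 = 0.552333
as a percentage: 0.552333 * 100 = 55.23%

Space savings = 1 - 31300/69918 = 55.23%


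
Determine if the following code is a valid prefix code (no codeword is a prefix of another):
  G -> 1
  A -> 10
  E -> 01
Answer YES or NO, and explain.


Checking each pair (does one codeword prefix another?):
  G='1' vs A='10': prefix -- VIOLATION

NO -- this is NOT a valid prefix code. G (1) is a prefix of A (10).


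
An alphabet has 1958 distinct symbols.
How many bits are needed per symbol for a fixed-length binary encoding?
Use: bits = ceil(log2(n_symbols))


log2(1958) = 10.9352
Bracket: 2^10 = 1024 < 1958 <= 2^11 = 2048
So ceil(log2(1958)) = 11

bits = ceil(log2(1958)) = ceil(10.9352) = 11 bits


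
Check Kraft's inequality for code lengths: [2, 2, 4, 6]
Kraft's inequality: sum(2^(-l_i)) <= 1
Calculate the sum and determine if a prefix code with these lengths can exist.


Sum = 2^(-2) + 2^(-2) + 2^(-4) + 2^(-6)
    = 0.25 + 0.25 + 0.0625 + 0.015625
    = 37/64 = 0.578125
Since 0.578125 <= 1, Kraft's inequality IS satisfied.
A prefix code with these lengths CAN exist.

Kraft sum = 0.578125. Satisfied.


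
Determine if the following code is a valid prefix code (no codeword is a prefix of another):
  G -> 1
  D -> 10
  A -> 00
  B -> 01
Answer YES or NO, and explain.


Checking each pair (does one codeword prefix another?):
  G='1' vs D='10': prefix -- VIOLATION

NO -- this is NOT a valid prefix code. G (1) is a prefix of D (10).


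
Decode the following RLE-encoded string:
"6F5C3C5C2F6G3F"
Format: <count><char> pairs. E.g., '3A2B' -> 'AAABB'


Expanding each <count><char> pair:
  6F -> 'FFFFFF'
  5C -> 'CCCCC'
  3C -> 'CCC'
  5C -> 'CCCCC'
  2F -> 'FF'
  6G -> 'GGGGGG'
  3F -> 'FFF'

Decoded = FFFFFFCCCCCCCCCCCCCFFGGGGGGFFF


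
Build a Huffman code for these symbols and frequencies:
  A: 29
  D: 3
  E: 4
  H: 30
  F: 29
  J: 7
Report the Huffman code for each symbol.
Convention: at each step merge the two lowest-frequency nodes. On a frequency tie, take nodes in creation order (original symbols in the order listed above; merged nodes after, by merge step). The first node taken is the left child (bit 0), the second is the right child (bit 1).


Huffman tree construction:
Step 1: Merge D(3) + E(4) = 7
Step 2: Merge J(7) + (D+E)(7) = 14
Step 3: Merge (J+(D+E))(14) + A(29) = 43
Step 4: Merge F(29) + H(30) = 59
Step 5: Merge ((J+(D+E))+A)(43) + (F+H)(59) = 102
Read each symbol's code off the tree from the root (left child = 0, right child = 1).

Codes:
  A: 01 (length 2)
  D: 0010 (length 4)
  E: 0011 (length 4)
  H: 11 (length 2)
  F: 10 (length 2)
  J: 000 (length 3)
Average code length: 225/102 = 2.2059 bits/symbol


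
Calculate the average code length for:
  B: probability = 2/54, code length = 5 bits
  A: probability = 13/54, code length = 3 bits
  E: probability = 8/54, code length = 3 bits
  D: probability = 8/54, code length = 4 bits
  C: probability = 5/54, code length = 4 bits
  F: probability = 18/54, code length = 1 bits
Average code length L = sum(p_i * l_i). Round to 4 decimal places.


Weighted contributions p_i * l_i:
  B: (2/54) * 5 = 10/54
  A: (13/54) * 3 = 39/54
  E: (8/54) * 3 = 24/54
  D: (8/54) * 4 = 32/54
  C: (5/54) * 4 = 20/54
  F: (18/54) * 1 = 18/54
Sum = (10 + 39 + 24 + 32 + 20 + 18)/54 = 143/54

L = 143/54 = 2.6481 bits/symbol


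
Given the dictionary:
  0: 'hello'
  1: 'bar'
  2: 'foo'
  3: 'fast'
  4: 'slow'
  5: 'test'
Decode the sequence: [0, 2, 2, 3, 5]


Look up each index in the dictionary:
  0 -> 'hello'
  2 -> 'foo'
  2 -> 'foo'
  3 -> 'fast'
  5 -> 'test'

Decoded: "hello foo foo fast test"


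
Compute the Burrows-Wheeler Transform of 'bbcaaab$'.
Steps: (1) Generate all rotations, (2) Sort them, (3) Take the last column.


Rotations (sorted):
  0: $bbcaaab -> last char: b
  1: aaab$bbc -> last char: c
  2: aab$bbca -> last char: a
  3: ab$bbcaa -> last char: a
  4: b$bbcaaa -> last char: a
  5: bbcaaab$ -> last char: $
  6: bcaaab$b -> last char: b
  7: caaab$bb -> last char: b


BWT = bcaaa$bb


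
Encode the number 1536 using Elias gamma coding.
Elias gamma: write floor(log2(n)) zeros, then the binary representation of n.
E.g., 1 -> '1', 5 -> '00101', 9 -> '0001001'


num_bits = floor(log2(1536)) + 1 = 11
leading_zeros = num_bits - 1 = 10
binary(1536) = 11000000000

Elias gamma(1536) = '0000000000' + '11000000000' = 000000000011000000000 (21 bits)


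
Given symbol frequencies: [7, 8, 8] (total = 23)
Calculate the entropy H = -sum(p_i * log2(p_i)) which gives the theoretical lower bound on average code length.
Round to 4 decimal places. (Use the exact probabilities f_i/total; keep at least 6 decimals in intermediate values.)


Per-symbol terms -p_i * log2(p_i) with p_i = f_i/23:
  p = 7/23 = 0.304348: log2(p) = -1.716207, -p*log2(p) = 0.522324
  p = 8/23 = 0.347826: log2(p) = -1.523562, -p*log2(p) = 0.529935
  p = 8/23 = 0.347826: log2(p) = -1.523562, -p*log2(p) = 0.529935
H = 0.522324 + 0.529935 + 0.529935 = 1.582194

H = 1.5822 bits/symbol


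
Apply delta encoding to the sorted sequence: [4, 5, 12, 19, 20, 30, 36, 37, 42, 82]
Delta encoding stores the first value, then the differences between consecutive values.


First value: 4
Deltas:
  5 - 4 = 1
  12 - 5 = 7
  19 - 12 = 7
  20 - 19 = 1
  30 - 20 = 10
  36 - 30 = 6
  37 - 36 = 1
  42 - 37 = 5
  82 - 42 = 40


Delta encoded: [4, 1, 7, 7, 1, 10, 6, 1, 5, 40]


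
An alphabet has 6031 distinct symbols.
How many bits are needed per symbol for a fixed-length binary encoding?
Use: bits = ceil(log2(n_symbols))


log2(6031) = 12.5582
Bracket: 2^12 = 4096 < 6031 <= 2^13 = 8192
So ceil(log2(6031)) = 13

bits = ceil(log2(6031)) = ceil(12.5582) = 13 bits


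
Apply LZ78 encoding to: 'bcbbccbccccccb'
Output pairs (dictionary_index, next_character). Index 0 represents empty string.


LZ78 encoding steps:
Dictionary: {0: ''}
Step 1: w='' (idx 0), next='b' -> output (0, 'b'), add 'b' as idx 1
Step 2: w='' (idx 0), next='c' -> output (0, 'c'), add 'c' as idx 2
Step 3: w='b' (idx 1), next='b' -> output (1, 'b'), add 'bb' as idx 3
Step 4: w='c' (idx 2), next='c' -> output (2, 'c'), add 'cc' as idx 4
Step 5: w='b' (idx 1), next='c' -> output (1, 'c'), add 'bc' as idx 5
Step 6: w='cc' (idx 4), next='c' -> output (4, 'c'), add 'ccc' as idx 6
Step 7: w='cc' (idx 4), next='b' -> output (4, 'b'), add 'ccb' as idx 7


Encoded: [(0, 'b'), (0, 'c'), (1, 'b'), (2, 'c'), (1, 'c'), (4, 'c'), (4, 'b')]


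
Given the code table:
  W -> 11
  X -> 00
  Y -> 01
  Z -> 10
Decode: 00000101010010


Decoding:
00 -> X
00 -> X
01 -> Y
01 -> Y
01 -> Y
00 -> X
10 -> Z


Result: XXYYYXZ


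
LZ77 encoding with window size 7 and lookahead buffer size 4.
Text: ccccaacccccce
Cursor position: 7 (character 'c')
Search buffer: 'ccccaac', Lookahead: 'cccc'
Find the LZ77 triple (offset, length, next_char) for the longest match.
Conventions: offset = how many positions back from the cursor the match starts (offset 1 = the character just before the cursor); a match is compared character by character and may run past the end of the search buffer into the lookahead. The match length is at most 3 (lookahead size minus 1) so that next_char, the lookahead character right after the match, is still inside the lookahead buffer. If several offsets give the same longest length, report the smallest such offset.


Try each offset into the search buffer:
  offset=1 (pos 6, char 'c'): match length 3
  offset=2 (pos 5, char 'a'): match length 0
  offset=3 (pos 4, char 'a'): match length 0
  offset=4 (pos 3, char 'c'): match length 1
  offset=5 (pos 2, char 'c'): match length 2
  offset=6 (pos 1, char 'c'): match length 3
  offset=7 (pos 0, char 'c'): match length 3
Longest match has length 3, found at offsets 1, 6, 7; take the smallest, offset 1.
next_char = character at position 7 + 3 = 10 -> 'c'

Best match: offset=1, length=3 (matching 'ccc' starting at position 6)
LZ77 triple: (1, 3, 'c')


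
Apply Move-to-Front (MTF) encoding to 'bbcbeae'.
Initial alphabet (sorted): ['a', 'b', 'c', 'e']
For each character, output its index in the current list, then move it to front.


MTF encoding:
'b': index 1 in ['a', 'b', 'c', 'e'] -> ['b', 'a', 'c', 'e']
'b': index 0 in ['b', 'a', 'c', 'e'] -> ['b', 'a', 'c', 'e']
'c': index 2 in ['b', 'a', 'c', 'e'] -> ['c', 'b', 'a', 'e']
'b': index 1 in ['c', 'b', 'a', 'e'] -> ['b', 'c', 'a', 'e']
'e': index 3 in ['b', 'c', 'a', 'e'] -> ['e', 'b', 'c', 'a']
'a': index 3 in ['e', 'b', 'c', 'a'] -> ['a', 'e', 'b', 'c']
'e': index 1 in ['a', 'e', 'b', 'c'] -> ['e', 'a', 'b', 'c']


Output: [1, 0, 2, 1, 3, 3, 1]


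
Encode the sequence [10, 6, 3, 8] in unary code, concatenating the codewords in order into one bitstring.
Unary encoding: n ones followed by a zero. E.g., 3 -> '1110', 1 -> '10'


Encode each number as n ones followed by a terminating 0:
  10 -> 11111111110 (11 bits)
  6 -> 1111110 (7 bits)
  3 -> 1110 (4 bits)
  8 -> 111111110 (9 bits)
Total length = 11 + 7 + 4 + 9 = 31 bits.

Unary([10, 6, 3, 8]) = 1111111111011111101110111111110 (31 bits)


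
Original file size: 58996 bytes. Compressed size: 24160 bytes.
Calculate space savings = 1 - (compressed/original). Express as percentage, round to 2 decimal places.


ratio = compressed/original = 24160/58996 = 0.409519
savings = 1 - ratio = 1 - 0.409519 = 0.590481
as a percentage: 0.590481 * 100 = 59.05%

Space savings = 1 - 24160/58996 = 59.05%


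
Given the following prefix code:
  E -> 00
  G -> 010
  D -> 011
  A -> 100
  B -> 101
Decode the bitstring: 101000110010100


Decoding step by step:
Bits 101 -> B
Bits 00 -> E
Bits 011 -> D
Bits 00 -> E
Bits 101 -> B
Bits 00 -> E


Decoded message: BEDEBE


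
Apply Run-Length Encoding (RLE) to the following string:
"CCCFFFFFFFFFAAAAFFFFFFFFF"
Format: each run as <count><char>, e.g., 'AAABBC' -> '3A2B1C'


Scanning runs left to right:
  i=0: run of 'C' x 3 -> '3C'
  i=3: run of 'F' x 9 -> '9F'
  i=12: run of 'A' x 4 -> '4A'
  i=16: run of 'F' x 9 -> '9F'

RLE = 3C9F4A9F


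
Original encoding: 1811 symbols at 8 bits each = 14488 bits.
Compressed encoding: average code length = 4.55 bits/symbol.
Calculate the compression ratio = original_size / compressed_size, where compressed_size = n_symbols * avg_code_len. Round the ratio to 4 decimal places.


original_size = n_symbols * orig_bits = 1811 * 8 = 14488 bits
compressed_size = n_symbols * avg_code_len = 1811 * 4.55 = 8240.05 bits
ratio = original_size / compressed_size = 14488 / 8240.05 = 1.7582

Compression ratio = 1.7582


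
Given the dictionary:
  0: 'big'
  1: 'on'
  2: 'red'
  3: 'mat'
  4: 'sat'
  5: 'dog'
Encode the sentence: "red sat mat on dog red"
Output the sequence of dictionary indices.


Look up each word in the dictionary:
  'red' -> 2
  'sat' -> 4
  'mat' -> 3
  'on' -> 1
  'dog' -> 5
  'red' -> 2

Encoded: [2, 4, 3, 1, 5, 2]
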